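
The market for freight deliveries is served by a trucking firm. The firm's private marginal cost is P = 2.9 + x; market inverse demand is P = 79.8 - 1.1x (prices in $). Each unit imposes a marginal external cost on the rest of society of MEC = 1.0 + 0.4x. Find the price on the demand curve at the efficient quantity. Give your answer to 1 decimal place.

Social marginal cost = private MC + MEC = 3.9 + 1.4x.
Set SMC = demand: 3.9 + 1.4x = 79.8 - 1.1x → x* = 30.3600.
Consumer price on the demand curve at x*: 79.8 − 1.1×30.3600 = 46.4040.

P = $46.4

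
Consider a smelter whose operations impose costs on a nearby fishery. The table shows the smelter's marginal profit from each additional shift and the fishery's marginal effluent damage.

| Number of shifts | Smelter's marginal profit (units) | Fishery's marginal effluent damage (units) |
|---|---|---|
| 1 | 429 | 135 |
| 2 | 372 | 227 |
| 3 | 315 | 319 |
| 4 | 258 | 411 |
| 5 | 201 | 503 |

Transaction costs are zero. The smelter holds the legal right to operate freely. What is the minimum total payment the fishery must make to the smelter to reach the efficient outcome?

Left alone the smelter would choose level 5 (marginal profit stays positive).
Efficient level: k* = 2 (marginal profit ≥ marginal effluent damage through 2).
The fishery must at least cover the smelter's forgone profit from cutting 5→2: 315 + 258 + 201 = 774.

774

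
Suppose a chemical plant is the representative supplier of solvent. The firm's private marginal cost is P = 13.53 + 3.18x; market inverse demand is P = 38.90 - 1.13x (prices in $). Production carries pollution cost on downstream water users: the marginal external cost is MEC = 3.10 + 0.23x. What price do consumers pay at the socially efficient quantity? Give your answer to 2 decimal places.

Social marginal cost = private MC + MEC = 16.63 + 3.41x.
Set SMC = demand: 16.63 + 3.41x = 38.90 - 1.13x → x* = 4.9053.
Consumer price on the demand curve at x*: 38.90 − 1.13×4.9053 = 33.3570.

P = $33.36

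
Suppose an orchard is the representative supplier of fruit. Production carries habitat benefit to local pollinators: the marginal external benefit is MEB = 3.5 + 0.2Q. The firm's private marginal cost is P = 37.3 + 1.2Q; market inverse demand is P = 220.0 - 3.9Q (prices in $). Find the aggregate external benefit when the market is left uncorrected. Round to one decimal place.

Market equilibrium (private): 37.3 + 1.2Q = 220.0 - 3.9Q → Q_m = 35.8235.
Total external benefit = ∫₀^{Q_m} (3.5 + 0.2Q) dQ = 3.5×35.8235 + ½×0.2×35.8235² = 253.7146.

$253.7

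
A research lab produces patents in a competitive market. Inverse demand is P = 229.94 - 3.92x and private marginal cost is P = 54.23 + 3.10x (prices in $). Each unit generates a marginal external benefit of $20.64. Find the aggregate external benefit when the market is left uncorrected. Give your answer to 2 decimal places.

$516.62

Market equilibrium (private): 54.23 + 3.10x = 229.94 - 3.92x → x_m = 25.0299.
Total external benefit = MEB × x_m = 20.64 × 25.0299 = 516.6171.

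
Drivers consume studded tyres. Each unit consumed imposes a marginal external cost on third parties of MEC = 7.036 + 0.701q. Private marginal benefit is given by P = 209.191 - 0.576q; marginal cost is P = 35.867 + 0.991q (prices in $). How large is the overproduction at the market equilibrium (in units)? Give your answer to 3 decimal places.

Market equilibrium (private): 35.867 + 0.991q = 209.191 - 0.576q → q_m = 110.6088.
Social marginal benefit = demand − MEC = 202.155 - 1.277q.
Set SMB = MC: 202.155 - 1.277q = 35.867 + 0.991q → q* = 73.3192.
Gap = |110.6088 − 73.3192| = 37.2896.

37.290 units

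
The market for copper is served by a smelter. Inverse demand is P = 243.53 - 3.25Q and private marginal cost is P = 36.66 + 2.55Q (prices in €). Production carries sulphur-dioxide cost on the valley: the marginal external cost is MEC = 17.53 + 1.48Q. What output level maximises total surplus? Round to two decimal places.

Q* = 26.01

Social marginal cost = private MC + MEC = 54.19 + 4.03Q.
Set SMC = demand: 54.19 + 4.03Q = 243.53 - 3.25Q → Q* = 26.0082.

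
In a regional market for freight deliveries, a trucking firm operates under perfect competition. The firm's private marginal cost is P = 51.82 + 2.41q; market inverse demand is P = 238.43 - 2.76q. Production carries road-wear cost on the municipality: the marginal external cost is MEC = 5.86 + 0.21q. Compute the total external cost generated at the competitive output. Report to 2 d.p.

Market equilibrium (private): 51.82 + 2.41q = 238.43 - 2.76q → q_m = 36.0948.
Total external cost = ∫₀^{q_m} (5.86 + 0.21q) dq = 5.86×36.0948 + ½×0.21×36.0948² = 348.3132.

348.31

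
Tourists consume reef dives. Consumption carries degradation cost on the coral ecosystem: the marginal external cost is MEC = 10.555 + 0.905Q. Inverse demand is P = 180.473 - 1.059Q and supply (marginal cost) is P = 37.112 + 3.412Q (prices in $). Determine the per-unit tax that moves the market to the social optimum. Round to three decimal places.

tax = $32.912 per unit

Social marginal benefit = demand − MEC = 169.918 - 1.964Q.
Set SMB = MC: 169.918 - 1.964Q = 37.112 + 3.412Q → Q* = 24.7035.
The Pigouvian tax equals MEC at Q*: 10.555 + 0.905×24.7035 = 32.9117.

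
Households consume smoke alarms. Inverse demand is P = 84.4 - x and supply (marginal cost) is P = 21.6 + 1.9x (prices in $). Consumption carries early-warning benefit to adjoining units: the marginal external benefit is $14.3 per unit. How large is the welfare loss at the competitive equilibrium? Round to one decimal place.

Market equilibrium (private): 21.6 + 1.9x = 84.4 - x → x_m = 21.6552.
Social marginal benefit = demand + MEB = 98.7 - x.
Set SMB = MC: 98.7 - x = 21.6 + 1.9x → x* = 26.5862.
Height of the DWL triangle at x_m is SMB(x_m) − MC(x_m) = MEB(x_m) = 14.3000.
DWL = ½ × 4.9310 × 14.3000 = 35.2567.

DWL = $35.3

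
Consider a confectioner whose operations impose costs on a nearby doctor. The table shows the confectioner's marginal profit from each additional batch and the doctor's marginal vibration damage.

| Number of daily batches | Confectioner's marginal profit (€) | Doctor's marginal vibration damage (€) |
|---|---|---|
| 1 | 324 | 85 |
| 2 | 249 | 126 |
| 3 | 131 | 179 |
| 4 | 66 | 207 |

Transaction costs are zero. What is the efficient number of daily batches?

Bargaining reaches the level where marginal profit last exceeds marginal vibration damage.
That holds through level 2 (249 ≥ 126) but not at 3 (131 < 179).

2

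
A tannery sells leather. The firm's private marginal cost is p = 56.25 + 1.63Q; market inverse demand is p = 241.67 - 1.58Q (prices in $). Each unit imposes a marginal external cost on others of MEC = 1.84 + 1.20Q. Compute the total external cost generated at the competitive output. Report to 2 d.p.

Market equilibrium (private): 56.25 + 1.63Q = 241.67 - 1.58Q → Q_m = 57.7632.
Total external cost = ∫₀^{Q_m} (1.84 + 1.20Q) dQ = 1.84×57.7632 + ½×1.20×57.7632² = 2108.2367.

$2108.24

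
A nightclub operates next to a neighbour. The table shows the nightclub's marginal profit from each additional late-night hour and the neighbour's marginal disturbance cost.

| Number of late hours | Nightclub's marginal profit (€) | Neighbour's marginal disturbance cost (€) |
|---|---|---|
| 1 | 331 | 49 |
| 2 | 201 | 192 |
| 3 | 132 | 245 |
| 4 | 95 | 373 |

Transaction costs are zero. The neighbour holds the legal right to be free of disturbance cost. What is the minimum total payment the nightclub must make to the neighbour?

Efficient level: marginal profit ≥ marginal disturbance cost through level 2, so k* = 2.
With the neighbour holding the right, the nightclub must at least compensate total damage at k*: 49 + 192 = 241.

€241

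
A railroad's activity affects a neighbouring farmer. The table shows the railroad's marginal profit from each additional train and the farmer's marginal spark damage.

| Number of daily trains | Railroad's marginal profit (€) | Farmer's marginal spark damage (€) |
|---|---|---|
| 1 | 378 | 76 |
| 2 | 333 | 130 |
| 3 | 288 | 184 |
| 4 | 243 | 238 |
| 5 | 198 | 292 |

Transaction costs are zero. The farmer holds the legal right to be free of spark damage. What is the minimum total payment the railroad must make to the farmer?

€628

Efficient level: marginal profit ≥ marginal spark damage through level 4, so k* = 4.
With the farmer holding the right, the railroad must at least compensate total damage at k*: 76 + 130 + 184 + 238 = 628.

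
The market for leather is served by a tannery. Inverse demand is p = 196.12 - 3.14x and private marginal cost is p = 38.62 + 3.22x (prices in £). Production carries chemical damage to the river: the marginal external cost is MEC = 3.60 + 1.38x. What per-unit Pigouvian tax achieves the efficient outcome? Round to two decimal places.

Social marginal cost = private MC + MEC = 42.22 + 4.60x.
Set SMC = demand: 42.22 + 4.60x = 196.12 - 3.14x → x* = 19.8837.
The Pigouvian tax equals MEC at x*: 3.60 + 1.38×19.8837 = 31.0395.

tax = £31.04 per unit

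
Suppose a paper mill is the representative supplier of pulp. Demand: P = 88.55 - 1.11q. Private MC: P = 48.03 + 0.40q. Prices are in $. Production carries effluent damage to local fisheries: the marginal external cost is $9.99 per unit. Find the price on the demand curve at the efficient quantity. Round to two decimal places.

P = $66.11

Social marginal cost = private MC + MEC = 58.02 + 0.40q.
Set SMC = demand: 58.02 + 0.40q = 88.55 - 1.11q → q* = 20.2185.
Consumer price on the demand curve at q*: 88.55 − 1.11×20.2185 = 66.1075.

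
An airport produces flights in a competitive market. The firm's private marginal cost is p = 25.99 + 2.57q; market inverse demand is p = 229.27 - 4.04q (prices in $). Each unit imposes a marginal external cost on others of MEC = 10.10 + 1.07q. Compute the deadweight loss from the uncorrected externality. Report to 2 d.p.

DWL = $120.41

Market equilibrium (private): 25.99 + 2.57q = 229.27 - 4.04q → q_m = 30.7534.
Social marginal cost = private MC + MEC = 36.09 + 3.64q.
Set SMC = demand: 36.09 + 3.64q = 229.27 - 4.04q → q* = 25.1536.
Between q* and q_m the wedge SMC − demand runs linearly from 0 to MEC(q_m), so the loss is a triangle.
DWL = ½ × 5.5998 × 43.0061 = 120.4128.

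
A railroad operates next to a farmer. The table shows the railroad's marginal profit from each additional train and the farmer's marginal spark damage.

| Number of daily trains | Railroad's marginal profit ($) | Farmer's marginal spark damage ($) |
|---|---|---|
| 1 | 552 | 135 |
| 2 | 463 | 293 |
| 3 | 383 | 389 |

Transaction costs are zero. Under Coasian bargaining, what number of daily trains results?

Bargaining reaches the level where marginal profit last exceeds marginal spark damage.
That holds through level 2 (463 ≥ 293) but not at 3 (383 < 389).

2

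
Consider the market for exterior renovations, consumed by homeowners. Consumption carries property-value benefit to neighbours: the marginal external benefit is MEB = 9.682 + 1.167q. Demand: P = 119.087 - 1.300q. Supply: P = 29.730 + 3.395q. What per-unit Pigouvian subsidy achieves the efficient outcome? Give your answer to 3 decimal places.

subsidy = 42.442 per unit

Social marginal benefit = demand + MEB = 128.769 - 0.133q.
Set SMB = MC: 128.769 - 0.133q = 29.730 + 3.395q → q* = 28.0723.
The Pigouvian subsidy equals MEB at q*: 9.682 + 1.167×28.0723 = 42.4424.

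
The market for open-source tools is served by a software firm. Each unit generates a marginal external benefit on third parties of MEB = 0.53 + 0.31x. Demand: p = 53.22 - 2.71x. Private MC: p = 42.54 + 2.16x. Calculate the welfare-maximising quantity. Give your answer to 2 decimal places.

x* = 2.46

Social marginal cost = private MC − MEB = 42.01 + 1.85x.
Set SMC = demand: 42.01 + 1.85x = 53.22 - 2.71x → x* = 2.4583.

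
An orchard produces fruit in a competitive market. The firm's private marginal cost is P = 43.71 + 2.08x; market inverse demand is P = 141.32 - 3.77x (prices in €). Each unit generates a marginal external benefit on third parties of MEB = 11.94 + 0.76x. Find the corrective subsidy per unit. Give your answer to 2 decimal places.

Social marginal cost = private MC − MEB = 31.77 + 1.32x.
Set SMC = demand: 31.77 + 1.32x = 141.32 - 3.77x → x* = 21.5226.
The Pigouvian subsidy equals MEB at x*: 11.94 + 0.76×21.5226 = 28.2972.

subsidy = €28.30 per unit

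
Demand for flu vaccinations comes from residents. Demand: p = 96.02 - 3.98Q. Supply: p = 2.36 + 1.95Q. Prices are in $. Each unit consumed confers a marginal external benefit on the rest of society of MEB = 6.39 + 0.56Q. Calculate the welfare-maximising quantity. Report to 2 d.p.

Q* = 18.63

Social marginal benefit = demand + MEB = 102.41 - 3.42Q.
Set SMB = MC: 102.41 - 3.42Q = 2.36 + 1.95Q → Q* = 18.6313.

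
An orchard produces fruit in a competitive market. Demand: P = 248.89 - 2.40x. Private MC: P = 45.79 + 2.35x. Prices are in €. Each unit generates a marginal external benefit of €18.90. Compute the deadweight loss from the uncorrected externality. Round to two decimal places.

DWL = €37.60

Market equilibrium (private): 45.79 + 2.35x = 248.89 - 2.40x → x_m = 42.7579.
Social marginal cost = private MC − MEB = 26.89 + 2.35x.
Set SMC = demand: 26.89 + 2.35x = 248.89 - 2.40x → x* = 46.7368.
The loss is the area between SMC and demand from x* to x_m; with linear curves that's a triangle of height MEB(x_m).
DWL = ½ × 3.9789 × 18.9000 = 37.6006.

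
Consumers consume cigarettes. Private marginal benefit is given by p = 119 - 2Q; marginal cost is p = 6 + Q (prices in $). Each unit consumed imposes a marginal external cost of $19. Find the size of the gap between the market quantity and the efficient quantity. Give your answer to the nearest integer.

6 units

Market equilibrium (private): 6 + Q = 119 - 2Q → Q_m = 37.6667.
Social marginal benefit = demand − MEC = 100 - 2Q.
Set SMB = MC: 100 - 2Q = 6 + Q → Q* = 31.3333.
Gap = |37.6667 − 31.3333| = 6.3334.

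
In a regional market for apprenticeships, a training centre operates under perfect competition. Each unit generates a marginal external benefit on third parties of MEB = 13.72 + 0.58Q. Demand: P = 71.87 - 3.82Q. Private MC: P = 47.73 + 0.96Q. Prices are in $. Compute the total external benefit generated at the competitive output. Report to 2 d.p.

Market equilibrium (private): 47.73 + 0.96Q = 71.87 - 3.82Q → Q_m = 5.0502.
Total external benefit = ∫₀^{Q_m} (13.72 + 0.58Q) dQ = 13.72×5.0502 + ½×0.58×5.0502² = 76.6851.

$76.69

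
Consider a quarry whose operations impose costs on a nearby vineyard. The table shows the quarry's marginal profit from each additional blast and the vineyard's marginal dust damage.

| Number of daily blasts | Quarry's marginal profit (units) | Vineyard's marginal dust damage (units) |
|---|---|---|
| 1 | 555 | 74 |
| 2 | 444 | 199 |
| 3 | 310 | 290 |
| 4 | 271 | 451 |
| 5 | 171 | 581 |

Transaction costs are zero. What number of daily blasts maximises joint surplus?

3

Bargaining reaches the level where marginal profit last exceeds marginal dust damage.
That holds through level 3 (310 ≥ 290) but not at 4 (271 < 451).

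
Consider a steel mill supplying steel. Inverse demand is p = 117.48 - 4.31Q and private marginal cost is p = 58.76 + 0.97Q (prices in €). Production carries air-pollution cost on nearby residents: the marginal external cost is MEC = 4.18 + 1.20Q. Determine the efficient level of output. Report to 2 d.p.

Q* = 8.42

Social marginal cost = private MC + MEC = 62.94 + 2.17Q.
Set SMC = demand: 62.94 + 2.17Q = 117.48 - 4.31Q → Q* = 8.4167.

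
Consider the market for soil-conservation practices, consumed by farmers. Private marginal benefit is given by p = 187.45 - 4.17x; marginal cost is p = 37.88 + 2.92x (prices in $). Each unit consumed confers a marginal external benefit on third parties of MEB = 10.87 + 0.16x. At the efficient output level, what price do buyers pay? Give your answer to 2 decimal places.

Social marginal benefit = demand + MEB = 198.32 - 4.01x.
Set SMB = MC: 198.32 - 4.01x = 37.88 + 2.92x → x* = 23.1515.
Consumer price on the demand curve at x*: 187.45 − 4.17×23.1515 = 90.9082.

P = $90.91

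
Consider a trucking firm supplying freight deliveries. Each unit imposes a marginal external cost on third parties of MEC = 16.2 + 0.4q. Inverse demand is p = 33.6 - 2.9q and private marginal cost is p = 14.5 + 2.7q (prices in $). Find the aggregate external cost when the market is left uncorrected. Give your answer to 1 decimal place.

$57.6

Market equilibrium (private): 14.5 + 2.7q = 33.6 - 2.9q → q_m = 3.4107.
Total external cost = ∫₀^{q_m} (16.2 + 0.4q) dq = 16.2×3.4107 + ½×0.4×3.4107² = 57.5799.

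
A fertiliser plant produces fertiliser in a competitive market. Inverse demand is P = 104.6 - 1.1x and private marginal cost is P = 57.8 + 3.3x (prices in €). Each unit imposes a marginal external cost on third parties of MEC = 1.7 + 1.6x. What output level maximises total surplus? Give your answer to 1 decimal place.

Social marginal cost = private MC + MEC = 59.5 + 4.9x.
Set SMC = demand: 59.5 + 4.9x = 104.6 - 1.1x → x* = 7.5167.

x* = 7.5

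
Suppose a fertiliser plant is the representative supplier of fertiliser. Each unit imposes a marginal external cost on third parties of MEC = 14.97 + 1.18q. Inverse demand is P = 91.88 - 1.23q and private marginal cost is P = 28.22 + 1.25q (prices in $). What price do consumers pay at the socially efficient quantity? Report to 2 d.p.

P = $75.52

Social marginal cost = private MC + MEC = 43.19 + 2.43q.
Set SMC = demand: 43.19 + 2.43q = 91.88 - 1.23q → q* = 13.3033.
Consumer price on the demand curve at q*: 91.88 − 1.23×13.3033 = 75.5169.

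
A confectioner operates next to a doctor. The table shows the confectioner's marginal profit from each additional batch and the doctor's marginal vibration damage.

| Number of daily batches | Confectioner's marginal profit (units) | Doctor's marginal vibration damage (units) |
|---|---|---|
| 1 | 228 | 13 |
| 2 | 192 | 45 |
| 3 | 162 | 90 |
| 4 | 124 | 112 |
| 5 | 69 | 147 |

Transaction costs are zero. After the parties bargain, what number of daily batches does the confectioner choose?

4

Bargaining reaches the level where marginal profit last exceeds marginal vibration damage.
That holds through level 4 (124 ≥ 112) but not at 5 (69 < 147).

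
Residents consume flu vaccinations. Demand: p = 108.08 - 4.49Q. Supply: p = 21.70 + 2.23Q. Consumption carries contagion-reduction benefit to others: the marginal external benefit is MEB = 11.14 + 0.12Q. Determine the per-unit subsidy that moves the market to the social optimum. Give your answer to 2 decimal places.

subsidy = 12.91 per unit

Social marginal benefit = demand + MEB = 119.22 - 4.37Q.
Set SMB = MC: 119.22 - 4.37Q = 21.70 + 2.23Q → Q* = 14.7758.
The Pigouvian subsidy equals MEB at Q*: 11.14 + 0.12×14.7758 = 12.9131.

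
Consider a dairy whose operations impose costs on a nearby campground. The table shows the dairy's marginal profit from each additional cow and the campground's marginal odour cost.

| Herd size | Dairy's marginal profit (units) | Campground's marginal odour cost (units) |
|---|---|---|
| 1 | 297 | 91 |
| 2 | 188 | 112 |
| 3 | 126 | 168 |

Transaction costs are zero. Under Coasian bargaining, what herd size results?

2

Bargaining reaches the level where marginal profit last exceeds marginal odour cost.
That holds through level 2 (188 ≥ 112) but not at 3 (126 < 168).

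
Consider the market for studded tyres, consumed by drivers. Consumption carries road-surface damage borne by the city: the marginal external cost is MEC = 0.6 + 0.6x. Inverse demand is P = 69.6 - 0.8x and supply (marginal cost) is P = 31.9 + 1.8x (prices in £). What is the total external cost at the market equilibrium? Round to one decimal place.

Market equilibrium (private): 31.9 + 1.8x = 69.6 - 0.8x → x_m = 14.5000.
Total external cost = ∫₀^{x_m} (0.6 + 0.6x) dx = 0.6×14.5000 + ½×0.6×14.5000² = 71.7750.

£71.8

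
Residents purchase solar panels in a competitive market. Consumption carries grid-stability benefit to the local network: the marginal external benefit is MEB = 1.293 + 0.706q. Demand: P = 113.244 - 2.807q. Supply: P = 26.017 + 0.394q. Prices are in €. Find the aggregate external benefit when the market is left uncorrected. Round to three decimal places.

Market equilibrium (private): 26.017 + 0.394q = 113.244 - 2.807q → q_m = 27.2499.
Total external benefit = ∫₀^{q_m} (1.293 + 0.706q) dq = 1.293×27.2499 + ½×0.706×27.2499² = 297.3568.

€297.357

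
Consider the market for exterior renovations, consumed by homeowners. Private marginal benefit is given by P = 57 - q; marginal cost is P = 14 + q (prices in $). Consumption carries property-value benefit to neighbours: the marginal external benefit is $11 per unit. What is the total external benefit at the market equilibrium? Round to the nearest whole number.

Market equilibrium (private): 14 + q = 57 - q → q_m = 21.5000.
Total external benefit = MEB × q_m = 11 × 21.5000 = 236.5000.

$237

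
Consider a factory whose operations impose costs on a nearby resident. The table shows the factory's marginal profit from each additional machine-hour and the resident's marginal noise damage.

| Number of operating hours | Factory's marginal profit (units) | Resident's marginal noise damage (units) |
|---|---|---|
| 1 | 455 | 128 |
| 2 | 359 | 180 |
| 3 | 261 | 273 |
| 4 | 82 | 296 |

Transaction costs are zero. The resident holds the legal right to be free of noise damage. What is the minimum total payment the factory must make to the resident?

Efficient level: marginal profit ≥ marginal noise damage through level 2, so k* = 2.
With the resident holding the right, the factory must at least compensate total damage at k*: 128 + 180 = 308.

308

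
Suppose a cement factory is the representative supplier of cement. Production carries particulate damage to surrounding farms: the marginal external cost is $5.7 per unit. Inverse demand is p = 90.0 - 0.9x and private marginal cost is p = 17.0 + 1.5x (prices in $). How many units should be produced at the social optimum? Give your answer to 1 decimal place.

Social marginal cost = private MC + MEC = 22.7 + 1.5x.
Set SMC = demand: 22.7 + 1.5x = 90.0 - 0.9x → x* = 28.0417.

x* = 28.0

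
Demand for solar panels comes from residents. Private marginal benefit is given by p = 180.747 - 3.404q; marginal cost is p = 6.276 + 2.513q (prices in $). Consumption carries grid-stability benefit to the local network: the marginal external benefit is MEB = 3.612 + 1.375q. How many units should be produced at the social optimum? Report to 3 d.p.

q* = 39.208

Social marginal benefit = demand + MEB = 184.359 - 2.029q.
Set SMB = MC: 184.359 - 2.029q = 6.276 + 2.513q → q* = 39.2081.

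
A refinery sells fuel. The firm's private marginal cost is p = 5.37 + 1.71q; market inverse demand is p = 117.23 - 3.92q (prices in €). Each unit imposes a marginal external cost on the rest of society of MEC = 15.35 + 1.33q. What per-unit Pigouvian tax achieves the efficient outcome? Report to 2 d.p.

tax = €33.79 per unit

Social marginal cost = private MC + MEC = 20.72 + 3.04q.
Set SMC = demand: 20.72 + 3.04q = 117.23 - 3.92q → q* = 13.8664.
The Pigouvian tax equals MEC at q*: 15.35 + 1.33×13.8664 = 33.7923.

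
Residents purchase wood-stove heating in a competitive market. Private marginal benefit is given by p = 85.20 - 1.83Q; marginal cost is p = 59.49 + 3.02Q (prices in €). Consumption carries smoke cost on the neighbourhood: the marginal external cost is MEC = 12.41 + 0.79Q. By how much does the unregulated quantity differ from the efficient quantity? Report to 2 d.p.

Market equilibrium (private): 59.49 + 3.02Q = 85.20 - 1.83Q → Q_m = 5.3010.
Social marginal benefit = demand − MEC = 72.79 - 2.62Q.
Set SMB = MC: 72.79 - 2.62Q = 59.49 + 3.02Q → Q* = 2.3582.
Gap = |5.3010 − 2.3582| = 2.9428.

2.94 units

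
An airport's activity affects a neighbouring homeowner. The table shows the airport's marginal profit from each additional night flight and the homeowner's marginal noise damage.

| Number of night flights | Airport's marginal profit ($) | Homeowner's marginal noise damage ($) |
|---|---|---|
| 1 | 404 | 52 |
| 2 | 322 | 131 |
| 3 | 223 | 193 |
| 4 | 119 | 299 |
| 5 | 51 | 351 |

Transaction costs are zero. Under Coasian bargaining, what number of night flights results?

Bargaining reaches the level where marginal profit last exceeds marginal noise damage.
That holds through level 3 (223 ≥ 193) but not at 4 (119 < 299).

3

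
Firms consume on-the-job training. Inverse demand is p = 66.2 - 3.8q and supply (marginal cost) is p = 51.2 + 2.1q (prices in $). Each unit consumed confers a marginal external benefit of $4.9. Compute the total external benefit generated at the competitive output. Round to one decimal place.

Market equilibrium (private): 51.2 + 2.1q = 66.2 - 3.8q → q_m = 2.5424.
Total external benefit = MEB × q_m = 4.9 × 2.5424 = 12.4578.

$12.5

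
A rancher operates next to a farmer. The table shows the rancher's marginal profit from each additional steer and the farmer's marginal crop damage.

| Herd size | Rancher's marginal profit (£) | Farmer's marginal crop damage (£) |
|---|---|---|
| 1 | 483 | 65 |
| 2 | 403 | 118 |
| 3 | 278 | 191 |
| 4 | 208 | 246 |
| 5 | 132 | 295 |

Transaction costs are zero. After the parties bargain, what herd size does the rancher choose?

Bargaining reaches the level where marginal profit last exceeds marginal crop damage.
That holds through level 3 (278 ≥ 191) but not at 4 (208 < 246).

3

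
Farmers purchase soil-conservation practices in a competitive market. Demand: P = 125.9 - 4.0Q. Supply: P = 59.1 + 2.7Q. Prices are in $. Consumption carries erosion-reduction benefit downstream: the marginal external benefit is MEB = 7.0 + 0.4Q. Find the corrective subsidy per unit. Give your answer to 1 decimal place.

Social marginal benefit = demand + MEB = 132.9 - 3.6Q.
Set SMB = MC: 132.9 - 3.6Q = 59.1 + 2.7Q → Q* = 11.7143.
The Pigouvian subsidy equals MEB at Q*: 7.0 + 0.4×11.7143 = 11.6857.

subsidy = $11.7 per unit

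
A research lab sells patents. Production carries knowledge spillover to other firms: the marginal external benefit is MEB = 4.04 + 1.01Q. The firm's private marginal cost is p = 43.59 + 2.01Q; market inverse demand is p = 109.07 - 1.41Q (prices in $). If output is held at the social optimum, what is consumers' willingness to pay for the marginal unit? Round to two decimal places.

P = $68.40

Social marginal cost = private MC − MEB = 39.55 + Q.
Set SMC = demand: 39.55 + Q = 109.07 - 1.41Q → Q* = 28.8465.
Consumer price on the demand curve at Q*: 109.07 − 1.41×28.8465 = 68.3964.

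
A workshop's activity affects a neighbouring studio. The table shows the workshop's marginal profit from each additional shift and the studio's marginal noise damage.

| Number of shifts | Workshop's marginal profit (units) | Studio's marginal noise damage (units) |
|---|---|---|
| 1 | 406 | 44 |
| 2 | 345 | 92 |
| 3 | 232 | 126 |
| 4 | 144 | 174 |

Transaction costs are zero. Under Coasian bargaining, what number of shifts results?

3

Bargaining reaches the level where marginal profit last exceeds marginal noise damage.
That holds through level 3 (232 ≥ 126) but not at 4 (144 < 174).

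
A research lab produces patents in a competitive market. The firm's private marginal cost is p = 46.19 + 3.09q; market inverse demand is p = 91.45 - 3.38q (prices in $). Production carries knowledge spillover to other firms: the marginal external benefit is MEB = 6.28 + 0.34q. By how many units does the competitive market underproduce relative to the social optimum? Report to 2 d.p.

Market equilibrium (private): 46.19 + 3.09q = 91.45 - 3.38q → q_m = 6.9954.
Social marginal cost = private MC − MEB = 39.91 + 2.75q.
Set SMC = demand: 39.91 + 2.75q = 91.45 - 3.38q → q* = 8.4078.
Gap = |6.9954 − 8.4078| = 1.4124.

1.41 units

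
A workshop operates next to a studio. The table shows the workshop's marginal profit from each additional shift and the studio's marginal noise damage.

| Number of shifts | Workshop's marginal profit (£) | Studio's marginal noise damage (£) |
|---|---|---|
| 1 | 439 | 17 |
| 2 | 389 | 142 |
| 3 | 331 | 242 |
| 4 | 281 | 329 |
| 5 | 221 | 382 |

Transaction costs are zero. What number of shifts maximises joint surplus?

Bargaining reaches the level where marginal profit last exceeds marginal noise damage.
That holds through level 3 (331 ≥ 242) but not at 4 (281 < 329).

3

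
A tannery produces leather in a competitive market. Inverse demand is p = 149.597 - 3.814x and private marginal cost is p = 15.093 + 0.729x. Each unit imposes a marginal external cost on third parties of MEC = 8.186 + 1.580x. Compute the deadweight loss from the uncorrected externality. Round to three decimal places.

DWL = 246.704

Market equilibrium (private): 15.093 + 0.729x = 149.597 - 3.814x → x_m = 29.6069.
Social marginal cost = private MC + MEC = 23.279 + 2.309x.
Set SMC = demand: 23.279 + 2.309x = 149.597 - 3.814x → x* = 20.6301.
Between x* and x_m the wedge SMC − demand runs linearly from 0 to MEC(x_m), so the loss is a triangle.
DWL = ½ × 8.9768 × 54.9649 = 246.7045.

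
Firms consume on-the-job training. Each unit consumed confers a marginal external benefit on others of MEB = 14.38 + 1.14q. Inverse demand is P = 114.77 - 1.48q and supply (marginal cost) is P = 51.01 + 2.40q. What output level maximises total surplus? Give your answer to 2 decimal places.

Social marginal benefit = demand + MEB = 129.15 - 0.34q.
Set SMB = MC: 129.15 - 0.34q = 51.01 + 2.40q → q* = 28.5182.

q* = 28.52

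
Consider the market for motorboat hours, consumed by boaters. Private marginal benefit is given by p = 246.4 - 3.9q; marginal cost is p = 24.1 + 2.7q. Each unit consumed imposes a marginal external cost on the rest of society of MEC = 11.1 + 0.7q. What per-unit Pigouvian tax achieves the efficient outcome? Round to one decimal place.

Social marginal benefit = demand − MEC = 235.3 - 4.6q.
Set SMB = MC: 235.3 - 4.6q = 24.1 + 2.7q → q* = 28.9315.
The Pigouvian tax equals MEC at q*: 11.1 + 0.7×28.9315 = 31.3521.

tax = 31.4 per unit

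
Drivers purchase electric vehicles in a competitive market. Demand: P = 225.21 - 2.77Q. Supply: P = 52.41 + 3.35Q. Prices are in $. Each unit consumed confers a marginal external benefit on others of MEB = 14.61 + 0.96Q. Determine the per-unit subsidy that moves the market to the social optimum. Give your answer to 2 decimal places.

Social marginal benefit = demand + MEB = 239.82 - 1.81Q.
Set SMB = MC: 239.82 - 1.81Q = 52.41 + 3.35Q → Q* = 36.3198.
The Pigouvian subsidy equals MEB at Q*: 14.61 + 0.96×36.3198 = 49.4770.

subsidy = $49.48 per unit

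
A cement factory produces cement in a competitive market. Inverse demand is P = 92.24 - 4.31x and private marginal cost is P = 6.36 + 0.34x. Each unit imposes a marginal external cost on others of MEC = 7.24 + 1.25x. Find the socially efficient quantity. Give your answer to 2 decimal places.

Social marginal cost = private MC + MEC = 13.60 + 1.59x.
Set SMC = demand: 13.60 + 1.59x = 92.24 - 4.31x → x* = 13.3288.

x* = 13.33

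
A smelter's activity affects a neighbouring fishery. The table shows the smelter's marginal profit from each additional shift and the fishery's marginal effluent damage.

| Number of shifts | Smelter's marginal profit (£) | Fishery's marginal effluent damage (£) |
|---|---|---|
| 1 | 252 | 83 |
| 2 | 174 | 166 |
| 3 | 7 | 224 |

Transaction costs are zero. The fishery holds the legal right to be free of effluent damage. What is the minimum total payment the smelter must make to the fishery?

£249

Efficient level: marginal profit ≥ marginal effluent damage through level 2, so k* = 2.
With the fishery holding the right, the smelter must at least compensate total damage at k*: 83 + 166 = 249.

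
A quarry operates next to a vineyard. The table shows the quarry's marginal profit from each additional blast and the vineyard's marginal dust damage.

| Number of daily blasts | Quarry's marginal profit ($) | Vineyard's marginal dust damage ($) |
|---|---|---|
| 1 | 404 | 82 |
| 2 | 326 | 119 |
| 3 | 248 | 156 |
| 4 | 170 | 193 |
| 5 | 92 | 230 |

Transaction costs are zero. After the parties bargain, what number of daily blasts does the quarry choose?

Bargaining reaches the level where marginal profit last exceeds marginal dust damage.
That holds through level 3 (248 ≥ 156) but not at 4 (170 < 193).

3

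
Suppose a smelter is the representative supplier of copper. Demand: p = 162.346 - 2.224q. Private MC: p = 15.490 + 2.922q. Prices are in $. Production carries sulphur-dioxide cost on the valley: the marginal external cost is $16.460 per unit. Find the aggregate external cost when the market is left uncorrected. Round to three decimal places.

$469.734

Market equilibrium (private): 15.490 + 2.922q = 162.346 - 2.224q → q_m = 28.5379.
Total external cost = MEC × q_m = 16.460 × 28.5379 = 469.7338.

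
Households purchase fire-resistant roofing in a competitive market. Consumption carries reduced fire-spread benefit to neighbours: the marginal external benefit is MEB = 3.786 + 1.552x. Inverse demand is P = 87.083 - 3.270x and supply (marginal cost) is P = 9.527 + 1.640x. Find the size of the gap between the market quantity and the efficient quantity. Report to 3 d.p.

8.428 units

Market equilibrium (private): 9.527 + 1.640x = 87.083 - 3.270x → x_m = 15.7955.
Social marginal benefit = demand + MEB = 90.869 - 1.718x.
Set SMB = MC: 90.869 - 1.718x = 9.527 + 1.640x → x* = 24.2233.
Gap = |15.7955 − 24.2233| = 8.4278.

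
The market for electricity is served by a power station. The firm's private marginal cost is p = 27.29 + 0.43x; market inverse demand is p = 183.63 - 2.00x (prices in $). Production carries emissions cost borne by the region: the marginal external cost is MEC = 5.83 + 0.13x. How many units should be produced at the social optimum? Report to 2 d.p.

Social marginal cost = private MC + MEC = 33.12 + 0.56x.
Set SMC = demand: 33.12 + 0.56x = 183.63 - 2.00x → x* = 58.7930.

x* = 58.79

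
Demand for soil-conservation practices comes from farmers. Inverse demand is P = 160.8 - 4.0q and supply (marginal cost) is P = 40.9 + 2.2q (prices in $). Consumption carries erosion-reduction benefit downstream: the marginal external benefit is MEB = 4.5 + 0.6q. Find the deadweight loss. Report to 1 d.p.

DWL = $23.2

Market equilibrium (private): 40.9 + 2.2q = 160.8 - 4.0q → q_m = 19.3387.
Social marginal benefit = demand + MEB = 165.3 - 3.4q.
Set SMB = MC: 165.3 - 3.4q = 40.9 + 2.2q → q* = 22.2143.
Height of the DWL triangle at q_m is SMB(q_m) − MC(q_m) = MEB(q_m) = 16.1032.
DWL = ½ × 2.8756 × 16.1032 = 23.1532.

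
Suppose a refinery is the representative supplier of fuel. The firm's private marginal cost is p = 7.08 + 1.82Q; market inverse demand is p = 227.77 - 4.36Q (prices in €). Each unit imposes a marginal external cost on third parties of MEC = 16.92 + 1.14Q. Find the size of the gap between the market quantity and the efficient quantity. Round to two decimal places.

Market equilibrium (private): 7.08 + 1.82Q = 227.77 - 4.36Q → Q_m = 35.7104.
Social marginal cost = private MC + MEC = 24.00 + 2.96Q.
Set SMC = demand: 24.00 + 2.96Q = 227.77 - 4.36Q → Q* = 27.8374.
Gap = |35.7104 − 27.8374| = 7.8730.

7.87 units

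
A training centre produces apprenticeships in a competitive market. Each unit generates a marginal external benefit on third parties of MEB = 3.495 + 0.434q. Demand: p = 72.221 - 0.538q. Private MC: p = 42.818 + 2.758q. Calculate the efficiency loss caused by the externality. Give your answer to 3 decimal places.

Market equilibrium (private): 42.818 + 2.758q = 72.221 - 0.538q → q_m = 8.9208.
Social marginal cost = private MC − MEB = 39.323 + 2.324q.
Set SMC = demand: 39.323 + 2.324q = 72.221 - 0.538q → q* = 11.4948.
Height of the DWL triangle at q_m is demand(q_m) − SMC(q_m) = MEB(q_m) = 7.3666.
DWL = ½ × 2.5740 × 7.3666 = 9.4808.

DWL = 9.481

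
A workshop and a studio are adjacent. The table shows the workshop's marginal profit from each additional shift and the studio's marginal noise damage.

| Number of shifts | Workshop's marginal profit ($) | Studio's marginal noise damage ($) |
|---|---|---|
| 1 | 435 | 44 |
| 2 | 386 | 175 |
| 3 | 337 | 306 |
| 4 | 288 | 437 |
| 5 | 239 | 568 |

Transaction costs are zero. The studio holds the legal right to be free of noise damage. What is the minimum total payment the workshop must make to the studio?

$525

Efficient level: marginal profit ≥ marginal noise damage through level 3, so k* = 3.
With the studio holding the right, the workshop must at least compensate total damage at k*: 44 + 175 + 306 = 525.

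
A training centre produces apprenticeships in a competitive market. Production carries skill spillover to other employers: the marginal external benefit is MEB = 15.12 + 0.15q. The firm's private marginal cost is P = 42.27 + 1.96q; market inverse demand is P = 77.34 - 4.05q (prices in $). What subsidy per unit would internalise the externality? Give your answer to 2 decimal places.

Social marginal cost = private MC − MEB = 27.15 + 1.81q.
Set SMC = demand: 27.15 + 1.81q = 77.34 - 4.05q → q* = 8.5648.
The Pigouvian subsidy equals MEB at q*: 15.12 + 0.15×8.5648 = 16.4047.

subsidy = $16.40 per unit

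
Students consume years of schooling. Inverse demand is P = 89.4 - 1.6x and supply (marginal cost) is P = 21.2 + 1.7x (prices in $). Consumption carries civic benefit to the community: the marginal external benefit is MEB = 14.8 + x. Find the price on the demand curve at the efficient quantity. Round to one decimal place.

P = $31.7

Social marginal benefit = demand + MEB = 104.2 - 0.6x.
Set SMB = MC: 104.2 - 0.6x = 21.2 + 1.7x → x* = 36.0870.
Consumer price on the demand curve at x*: 89.4 − 1.6×36.0870 = 31.6608.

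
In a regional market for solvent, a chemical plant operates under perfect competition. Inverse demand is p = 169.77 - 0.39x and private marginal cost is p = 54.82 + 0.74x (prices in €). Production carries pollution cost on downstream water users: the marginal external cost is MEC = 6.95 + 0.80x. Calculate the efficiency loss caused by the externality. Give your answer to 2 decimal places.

Market equilibrium (private): 54.82 + 0.74x = 169.77 - 0.39x → x_m = 101.7257.
Social marginal cost = private MC + MEC = 61.77 + 1.54x.
Set SMC = demand: 61.77 + 1.54x = 169.77 - 0.39x → x* = 55.9585.
Height of the DWL triangle at x_m is SMC(x_m) − demand(x_m) = MEC(x_m) = 88.3305.
DWL = ½ × 45.7672 × 88.3305 = 2021.3198.

DWL = €2021.32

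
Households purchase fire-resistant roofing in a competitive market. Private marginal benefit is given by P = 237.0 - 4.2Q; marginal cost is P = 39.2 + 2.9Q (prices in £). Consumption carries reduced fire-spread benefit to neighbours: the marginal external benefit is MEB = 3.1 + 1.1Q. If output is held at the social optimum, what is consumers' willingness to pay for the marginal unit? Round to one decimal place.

Social marginal benefit = demand + MEB = 240.1 - 3.1Q.
Set SMB = MC: 240.1 - 3.1Q = 39.2 + 2.9Q → Q* = 33.4833.
Consumer price on the demand curve at Q*: 237.0 − 4.2×33.4833 = 96.3701.

P = £96.4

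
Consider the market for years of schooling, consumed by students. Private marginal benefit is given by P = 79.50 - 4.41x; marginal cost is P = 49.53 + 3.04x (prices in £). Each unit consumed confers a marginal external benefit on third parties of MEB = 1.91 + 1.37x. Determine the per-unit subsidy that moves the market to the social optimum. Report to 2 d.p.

Social marginal benefit = demand + MEB = 81.41 - 3.04x.
Set SMB = MC: 81.41 - 3.04x = 49.53 + 3.04x → x* = 5.2434.
The Pigouvian subsidy equals MEB at x*: 1.91 + 1.37×5.2434 = 9.0935.

subsidy = £9.09 per unit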